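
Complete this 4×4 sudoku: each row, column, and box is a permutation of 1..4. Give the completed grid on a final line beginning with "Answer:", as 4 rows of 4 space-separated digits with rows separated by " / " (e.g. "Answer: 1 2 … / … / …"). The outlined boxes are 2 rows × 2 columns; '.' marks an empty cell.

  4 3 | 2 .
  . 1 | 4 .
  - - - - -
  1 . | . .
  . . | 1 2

Step 1. [r3c4∈{3,4}] in col 4, 4 fits only at r3c4, so r3c4=4.
Step 2. [r3c2∈{2}] nothing but 2 survives at r3c2. So r3c2=2.
Step 3. [r4c1∈{3}] r4c1 has the single candidate 3. So r4c1=3.
Step 4. [r2c1∈{2}] r2c1 is down to just 2. So r2c1=2.
Step 5. [r1c4∈{1}] nothing but 1 survives at r1c4, so r1c4=1.
Step 6. [r4c2∈{4}] r4c2's peers cover all but 4 ⇒ r4c2=4.
Step 7. [r3c3∈{3}] only 3 remains possible at r3c3 ⇒ r3c3=3.
Step 8. [r2c4∈{3}] nothing but 3 survives at r2c4 ⇒ r2c4=3.

Answer: 4 3 2 1 / 2 1 4 3 / 1 2 3 4 / 3 4 1 2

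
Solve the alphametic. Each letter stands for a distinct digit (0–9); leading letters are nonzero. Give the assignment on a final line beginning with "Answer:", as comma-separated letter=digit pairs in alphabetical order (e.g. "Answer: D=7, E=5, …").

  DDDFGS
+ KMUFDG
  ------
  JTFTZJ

Step 1. [col 1: S + G ≡ J (mod 10)] no forcing yet in column 1 (carry-in 0); G=6 is free and consistent — try it. So G=6.
Step 2. [col 1: S + G ≡ J (mod 10)] no forcing yet in column 1 (carry-in 0); J=8 is free and consistent — try it, so J=8.
Step 3. [col 1: S + G ≡ J (mod 10)] column 1 reads S+G+carry(0)=J with G=6, J=8; with digits 6,8 already taken and all letters distinct, the only value for S is 2. So S=2.
Step 4. [col 2: G + D ≡ Z (mod 10)] column 2 (G + D ≡ Z (mod 10), carry-in 0) doesn't pin Z yet; pick Z=9 and continue ⇒ Z=9.
Step 5. [col 2: G + D ≡ Z (mod 10)] column 2 reads G+D+carry(0)=Z with G=6, Z=9; with digits 2,6,8,9 already taken and all letters distinct, the only value for D is 3 ⇒ D=3.
Step 6. [col 3: F + F ≡ T (mod 10)] several values work for T in column 3 (F + F ≡ T (mod 10), carry-in 0); try T=0 ⇒ T=0.
Step 7. [col 3: F + F ≡ T (mod 10)] from column 3 (T=0, carry-in 0, digits 0,2,3,6,8,9 already taken and all letters distinct): F must equal 5. So F=5.
Step 8. [col 4: D + U ≡ F (mod 10)] in column 4 we have D+U≡F with carry-in 1; given D=3, F=5 and digits 0,2,3,5,6,8,9 already taken and all letters distinct, that pins U to 1. So U=1.
Step 9. [col 5: D + M ≡ T (mod 10)] column 5 reads D+M+carry(0)=T with D=3, T=0; with digits 0,1,2,3,5,6,8,9 already taken and all letters distinct, the only value for M is 7, so M=7.
Step 10. [col 6: D + K ≡ J (mod 10)] column 6 reads D+K+carry(1)=J with D=3, J=8; with digits 0,1,2,3,5,6,7,8,9 already taken and all letters distinct, the only value for K is 4. So K=4.

Answer: D=3, F=5, G=6, J=8, K=4, M=7, S=2, T=0, U=1, Z=9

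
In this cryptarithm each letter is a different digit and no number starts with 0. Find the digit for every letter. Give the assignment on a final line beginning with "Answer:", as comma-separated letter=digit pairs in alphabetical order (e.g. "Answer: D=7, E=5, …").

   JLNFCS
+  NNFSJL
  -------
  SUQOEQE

Step 1. [col 1: S + L ≡ E (mod 10)] L=6 is one option consistent with column 1 (S + L ≡ E (mod 10), carry-in 0) — take it. So L=6.
Step 2. [col 1: S + L ≡ E (mod 10)] no forcing yet in column 1 (carry-in 0); E=7 is free and consistent — try it. So E=7.
Step 3. [col 1: S + L ≡ E (mod 10)] in column 1 we have S+L≡E with carry-in 0; given L=6, E=7 and digits 6,7 already taken and all letters distinct, that pins S to 1 ⇒ S=1.
Step 4. [col 2: C + J ≡ Q (mod 10)] no forcing yet in column 2 (carry-in 0); J=8 is free and consistent — try it, so J=8.
Step 5. [col 2: C + J ≡ Q (mod 10)] Q=0 is one option consistent with column 2 (C + J ≡ Q (mod 10), carry-in 0) — take it. So Q=0.
Step 6. [col 2: C + J ≡ Q (mod 10)] column 2 reads C+J+carry(0)=Q with J=8, Q=0; with digits 0,1,6,7,8 already taken and all letters distinct, the only value for C is 2 ⇒ C=2.
Step 7. [col 3: F + S ≡ E (mod 10)] column 3 reads F+S+carry(1)=E with S=1, E=7; with digits 0,1,2,6,7,8 already taken and all letters distinct, the only value for F is 5 ⇒ F=5.
Step 8. [col 4: N + F ≡ O (mod 10)] several values work for N in column 4 (N + F ≡ O (mod 10), carry-in 0); try N=4, so N=4.
Step 9. [col 4: N + F ≡ O (mod 10)] column 4: given N=4, F=5, carry-in 0, and digits 0,1,2,4,5,6,7,8 already taken and all letters distinct, N+F≡O (mod 10) forces O=9 ⇒ O=9.
Step 10. [col 6: J + N ≡ U (mod 10)] in column 6 we have J+N≡U with carry-in 1; given J=8, N=4 and digits 0,1,2,4,5,6,7,8,9 already taken and all letters distinct, that pins U to 3. So U=3.

Answer: C=2, E=7, F=5, J=8, L=6, N=4, O=9, Q=0, S=1, U=3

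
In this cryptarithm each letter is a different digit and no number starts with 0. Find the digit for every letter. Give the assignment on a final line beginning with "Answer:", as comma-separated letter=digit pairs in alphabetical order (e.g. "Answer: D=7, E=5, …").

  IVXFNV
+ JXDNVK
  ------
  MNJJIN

Step 1. [col 1: V + K ≡ N (mod 10)] V=2 is one option consistent with column 1 (V + K ≡ N (mod 10), carry-in 0) — take it. So V=2.
Step 2. [col 1: V + K ≡ N (mod 10)] column 1 (V + K ≡ N (mod 10), carry-in 0) doesn't pin K yet; pick K=4 and continue. So K=4.
Step 3. [col 1: V + K ≡ N (mod 10)] column 1 reads V+K+carry(0)=N with V=2, K=4; with digits 2,4 already taken and all letters distinct, the only value for N is 6. So N=6.
Step 4. [col 2: N + V ≡ I (mod 10)] column 2: given N=6, V=2, carry-in 0, and digits 2,4,6 already taken and all letters distinct, N+V≡I (mod 10) forces I=8 ⇒ I=8.
Step 5. [col 3: F + N ≡ J (mod 10)] J=1 is one option consistent with column 3 (F + N ≡ J (mod 10), carry-in 0) — take it ⇒ J=1.
Step 6. [col 3: F + N ≡ J (mod 10)] column 3: given N=6, J=1, carry-in 0, and digits 1,2,4,6,8 already taken and all letters distinct, F+N≡J (mod 10) forces F=5. So F=5.
Step 7. [col 4: X + D ≡ J (mod 10)] D=7 is one option consistent with column 4 (X + D ≡ J (mod 10), carry-in 1) — take it. So D=7.
Step 8. [col 4: X + D ≡ J (mod 10)] column 4 reads X+D+carry(1)=J with D=7, J=1; with digits 1,2,4,5,6,7,8 already taken and all letters distinct, the only value for X is 3, so X=3.
Step 9. [col 6: I + J ≡ M (mod 10)] column 6: given I=8, J=1, carry-in 0, and digits 1,2,3,4,5,6,7,8 already taken and all letters distinct, I+J≡M (mod 10) forces M=9, so M=9.

Answer: D=7, F=5, I=8, J=1, K=4, M=9, N=6, V=2, X=3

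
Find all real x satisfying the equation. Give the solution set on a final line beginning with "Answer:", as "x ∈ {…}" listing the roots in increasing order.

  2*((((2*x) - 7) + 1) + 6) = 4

Step 1. [2*((((2*x) - 7) + 1) + 6) = 4] 2·(inner) — divide through by 2 ⇒ div: (((2*x) - 7) + 1) + 6 = 2.
Step 2. [(((2*x) - 7) + 1) + 6 = 2] 6 comes off first (subtract 6), so sub: ((2*x) - 7) + 1 = -4.
Step 3. [((2*x) - 7) + 1 = -4] 1 comes off first (subtract 1) ⇒ sub: (2*x) - 7 = -5.
Step 4. [(2*x) - 7 = -5] the outer -7 inverts by adding 7 ⇒ sub: 2*x = 2.
Step 5. [2*x = 2] 2·(inner) — divide through by 2, so div: x = 1.

Answer: x ∈ {1}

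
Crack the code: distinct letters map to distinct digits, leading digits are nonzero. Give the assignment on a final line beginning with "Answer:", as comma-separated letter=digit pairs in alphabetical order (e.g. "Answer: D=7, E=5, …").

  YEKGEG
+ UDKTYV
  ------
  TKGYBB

Step 1. [col 1: G + V ≡ B (mod 10)] several values work for V in column 1 (G + V ≡ B (mod 10), carry-in 0); try V=9, so V=9.
Step 2. [col 1: G + V ≡ B (mod 10)] B=2 is one option consistent with column 1 (G + V ≡ B (mod 10), carry-in 0) — take it. So B=2.
Step 3. [col 1: G + V ≡ B (mod 10)] column 1 reads G+V+carry(0)=B with V=9, B=2; with digits 2,9 already taken and all letters distinct, the only value for G is 3 ⇒ G=3.
Step 4. [col 2: E + Y ≡ B (mod 10)] column 2 (E + Y ≡ B (mod 10), carry-in 1) doesn't pin E yet; pick E=0 and continue. So E=0.
Step 5. [col 2: E + Y ≡ B (mod 10)] column 2: given E=0, B=2, carry-in 1, and digits 0,2,3,9 already taken and all letters distinct, E+Y≡B (mod 10) forces Y=1 ⇒ Y=1.
Step 6. [col 3: G + T ≡ Y (mod 10)] column 3: given G=3, Y=1, carry-in 0, and digits 0,1,2,3,9 already taken and all letters distinct, G+T≡Y (mod 10) forces T=8 ⇒ T=8.
Step 7. [col 4: K + K ≡ G (mod 10)] column 4 reads K+K+carry(1)=G with G=3; with digits 0,1,2,3,8,9 already taken and all letters distinct, the only value for K is 6, so K=6.
Step 8. [col 5: E + D ≡ K (mod 10)] column 5 reads E+D+carry(1)=K with E=0, K=6; with digits 0,1,2,3,6,8,9 already taken and all letters distinct, the only value for D is 5 ⇒ D=5.
Step 9. [col 6: Y + U ≡ T (mod 10)] column 6: given Y=1, T=8, carry-in 0, and digits 0,1,2,3,5,6,8,9 already taken and all letters distinct, Y+U≡T (mod 10) forces U=7 ⇒ U=7.

Answer: B=2, D=5, E=0, G=3, K=6, T=8, U=7, V=9, Y=1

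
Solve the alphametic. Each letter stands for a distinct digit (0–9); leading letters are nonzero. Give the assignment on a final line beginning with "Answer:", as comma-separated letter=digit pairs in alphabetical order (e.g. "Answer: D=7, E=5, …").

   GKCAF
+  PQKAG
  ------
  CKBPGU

Step 1. [col 1: F + G ≡ U (mod 10)] several values work for G in column 1 (F + G ≡ U (mod 10), carry-in 0); try G=7 ⇒ G=7.
Step 2. [col 1: F + G ≡ U (mod 10)] column 1 (F + G ≡ U (mod 10), carry-in 0) doesn't pin U yet; pick U=2 and continue ⇒ U=2.
Step 3. [col 1: F + G ≡ U (mod 10)] column 1 reads F+G+carry(0)=U with G=7, U=2; with digits 2,7 already taken and all letters distinct, the only value for F is 5. So F=5.
Step 4. [col 2: A + A ≡ G (mod 10)] several values work for A in column 2 (A + A ≡ G (mod 10), carry-in 1); try A=8, so A=8.
Step 5. [col 3: C + K ≡ P (mod 10)] column 3 (C + K ≡ P (mod 10), carry-in 1) doesn't pin C yet; pick C=1 and continue, so C=1.
Step 6. [col 3: C + K ≡ P (mod 10)] column 3 reads C+K+carry(1)=P with C=1; with digits 1,2,5,7,8 already taken and all letters distinct, the only value for P is 6, so P=6.
Step 7. [col 3: C + K ≡ P (mod 10)] from column 3 (C=1, P=6, carry-in 1, digits 1,2,5,6,7,8 already taken and all letters distinct): K must equal 4, so K=4.
Step 8. [col 4: K + Q ≡ B (mod 10)] in column 4 we have K+Q≡B with carry-in 0; given K=4 and digits 1,2,4,5,6,7,8 already taken and all letters distinct, that pins B to 3, so B=3.
Step 9. [col 4: K + Q ≡ B (mod 10)] in column 4 we have K+Q≡B with carry-in 0; given K=4, B=3 and digits 1,2,3,4,5,6,7,8 already taken and all letters distinct, that pins Q to 9, so Q=9.

Answer: A=8, B=3, C=1, F=5, G=7, K=4, P=6, Q=9, U=2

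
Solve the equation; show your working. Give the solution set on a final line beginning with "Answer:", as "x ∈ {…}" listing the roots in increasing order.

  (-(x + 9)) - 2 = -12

Step 1. [(-(x + 9)) - 2 = -12] add 2: x sits inside (… - 2). So sub: -(x + 9) = -10.
Step 2. [-(x + 9) = -10] flip signs both sides ⇒ neg: x + 9 = 10.
Step 3. [x + 9 = 10] the outer +9 inverts by subtracting 9 ⇒ sub: x = 1.

Answer: x ∈ {1}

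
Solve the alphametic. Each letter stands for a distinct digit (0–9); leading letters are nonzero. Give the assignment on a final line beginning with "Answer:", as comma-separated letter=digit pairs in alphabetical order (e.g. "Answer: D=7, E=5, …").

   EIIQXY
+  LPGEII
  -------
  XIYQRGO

Step 1. [col 1: Y + I ≡ O (mod 10)] column 1 (Y + I ≡ O (mod 10), carry-in 0) doesn't pin I yet; pick I=2 and continue, so I=2.
Step 2. [col 1: Y + I ≡ O (mod 10)] column 1 (Y + I ≡ O (mod 10), carry-in 0) doesn't pin O yet; pick O=9 and continue. So O=9.
Step 3. [col 1: Y + I ≡ O (mod 10)] in column 1 we have Y+I≡O with carry-in 0; given I=2, O=9 and digits 2,9 already taken and all letters distinct, that pins Y to 7. So Y=7.
Step 4. [col 2: X + I ≡ G (mod 10)] no forcing yet in column 2 (carry-in 0); X=1 is free and consistent — try it ⇒ X=1.
Step 5. [col 2: X + I ≡ G (mod 10)] column 2: given X=1, I=2, carry-in 0, and digits 1,2,7,9 already taken and all letters distinct, X+I≡G (mod 10) forces G=3, so G=3.
Step 6. [col 3: Q + E ≡ R (mod 10)] several values work for R in column 3 (Q + E ≡ R (mod 10), carry-in 0); try R=0, so R=0.
Step 7. [col 3: Q + E ≡ R (mod 10)] Q=6 is one option consistent with column 3 (Q + E ≡ R (mod 10), carry-in 0) — take it. So Q=6.
Step 8. [col 3: Q + E ≡ R (mod 10)] column 3: given Q=6, R=0, carry-in 0, and digits 0,1,2,3,6,7,9 already taken and all letters distinct, Q+E≡R (mod 10) forces E=4, so E=4.
Step 9. [col 5: I + P ≡ Y (mod 10)] column 5 reads I+P+carry(0)=Y with I=2, Y=7; with digits 0,1,2,3,4,6,7,9 already taken and all letters distinct, the only value for P is 5, so P=5.
Step 10. [col 6: E + L ≡ I (mod 10)] from column 6 (E=4, I=2, carry-in 0, digits 0,1,2,3,4,5,6,7,9 already taken and all letters distinct): L must equal 8. So L=8.

Answer: E=4, G=3, I=2, L=8, O=9, P=5, Q=6, R=0, X=1, Y=7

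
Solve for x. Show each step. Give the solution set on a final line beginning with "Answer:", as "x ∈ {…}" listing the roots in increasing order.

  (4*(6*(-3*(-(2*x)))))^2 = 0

Step 1. [(4*(6*(-3*(-(2*x)))))^2 = 0] LHS squared, RHS 0 ≥ 0: apply √ (±), so sqrt: 4*(6*(-3*(-(2*x)))) = 0.
Step 2. [4*(6*(-3*(-(2*x)))) = 0] 4·(inner) — divide through by 4. So div: 6*(-3*(-(2*x))) = 0.
Step 3. [6*(-3*(-(2*x))) = 0] divide by the outer 6 ⇒ div: -3*(-(2*x)) = 0.
Step 4. [-3*(-(2*x)) = 0] divide by the outer -3, so div: -(2*x) = 0.
Step 5. [-(2*x) = 0] LHS negated; negate both sides. So neg: 2*x = 0.
Step 6. [2*x = 0] LHS = 2·(…); ÷2 both sides ⇒ div: x = 0.

Answer: x ∈ {0}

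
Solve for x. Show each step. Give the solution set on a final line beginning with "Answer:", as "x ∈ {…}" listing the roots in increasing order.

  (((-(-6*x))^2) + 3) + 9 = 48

Step 1. [(((-(-6*x))^2) + 3) + 9 = 48] subtract 9: x sits inside (… + 9). So sub: ((-(-6*x))^2) + 3 = 39.
Step 2. [((-(-6*x))^2) + 3 = 39] +3 is outermost — subtract 3 both sides, so sub: (-(-6*x))^2 = 36.
Step 3. [(-(-6*x))^2 = 36] 36 ≥ 0, LHS is (·)² — take ±√. So sqrt: -(-6*x) = 6 or -6.
Step 4. [-(-6*x) = 6 or -6] flip signs both sides ⇒ neg: -6*x = -6 or 6.
Step 5. [-6*x = -6 or 6] divide by the outer -6, so div: x = 1 or -1.

Answer: x ∈ {-1, 1}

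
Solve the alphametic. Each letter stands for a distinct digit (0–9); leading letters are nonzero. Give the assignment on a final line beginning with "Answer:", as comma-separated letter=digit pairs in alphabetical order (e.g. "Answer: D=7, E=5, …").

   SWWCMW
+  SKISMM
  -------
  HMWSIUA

Step 1. [H] H is the leading digit of a 7-digit sum of two 6-digit numbers; the final carry is exactly 1, so H=1.
Step 2. [col 1: W + M ≡ A (mod 10)] column 1 (W + M ≡ A (mod 10), carry-in 0) doesn't pin A yet; pick A=9 and continue, so A=9.
Step 3. [col 1: W + M ≡ A (mod 10)] several values work for W in column 1 (W + M ≡ A (mod 10), carry-in 0); try W=3, so W=3.
Step 4. [col 1: W + M ≡ A (mod 10)] in column 1 we have W+M≡A with carry-in 0; given W=3, A=9 and digits 1,3,9 already taken and all letters distinct, that pins M to 6, so M=6.
Step 5. [col 2: M + M ≡ U (mod 10)] in column 2 we have M+M≡U with carry-in 0; given M=6 and digits 1,3,6,9 already taken and all letters distinct, that pins U to 2 ⇒ U=2.
Step 6. [col 3: C + S ≡ I (mod 10)] several values work for I in column 3 (C + S ≡ I (mod 10), carry-in 1); try I=4, so I=4.
Step 7. [col 3: C + S ≡ I (mod 10)] C=5 is one option consistent with column 3 (C + S ≡ I (mod 10), carry-in 1) — take it ⇒ C=5.
Step 8. [col 3: C + S ≡ I (mod 10)] column 3 reads C+S+carry(1)=I with C=5, I=4; with digits 1,2,3,4,5,6,9 already taken and all letters distinct, the only value for S is 8, so S=8.
Step 9. [col 5: W + K ≡ W (mod 10)] column 5: given W=3, carry-in 0, and digits 1,2,3,4,5,6,8,9 already taken and all letters distinct, W+K≡W (mod 10) forces K=0 ⇒ K=0.

Answer: A=9, C=5, H=1, I=4, K=0, M=6, S=8, U=2, W=3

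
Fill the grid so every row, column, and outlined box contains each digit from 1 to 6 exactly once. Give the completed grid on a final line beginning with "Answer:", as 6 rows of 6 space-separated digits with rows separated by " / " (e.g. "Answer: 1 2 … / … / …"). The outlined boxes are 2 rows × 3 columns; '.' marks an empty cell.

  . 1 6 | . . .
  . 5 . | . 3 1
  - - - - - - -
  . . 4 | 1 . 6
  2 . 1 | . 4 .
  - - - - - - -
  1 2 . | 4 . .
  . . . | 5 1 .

Step 1. [r6c3∈{3}] r6c3 is down to just 3, so r6c3=3.
Step 2. [r1c4∈{2}] r1c4 is down to just 2, so r1c4=2.
Step 3. [r4c6∈{3,5}] r4c6 is the only open cell in row 4 admitting 5. So r4c6=5.
Step 4. [r3c2∈{3}] nothing but 3 survives at r3c2. So r3c2=3.
Step 5. [r2c1∈{4}] only 4 remains possible at r2c1. So r2c1=4.
Step 6. [r4c2∈{6}] only 6 remains possible at r4c2 ⇒ r4c2=6.
Step 7. [r6c1∈{6}] only 6 remains possible at r6c1, so r6c1=6.
Step 8. [r6c6∈{2}] r6c6 has the single candidate 2. So r6c6=2.
Step 9. [r1c1∈{3}] r1c1 has the single candidate 3, so r1c1=3.
Step 10. [r5c6∈{3}] nothing but 3 survives at r5c6 ⇒ r5c6=3.
Step 11. [r2c3∈{2}] r2c3 has the single candidate 2, so r2c3=2.
Step 12. [r1c6∈{4}] r1c6 is down to just 4 ⇒ r1c6=4.
Step 13. [r4c4∈{3}] nothing but 3 survives at r4c4. So r4c4=3.
Step 14. [r3c1∈{5}] r3c1 has the single candidate 5. So r3c1=5.
Step 15. [r5c5∈{6}] nothing but 6 survives at r5c5. So r5c5=6.
Step 16. [r6c2∈{4}] r6c2's peers cover all but 4. So r6c2=4.
Step 17. [r1c5∈{5}] only 5 remains possible at r1c5 ⇒ r1c5=5.
Step 18. [r3c5∈{2}] nothing but 2 survives at r3c5. So r3c5=2.
Step 19. [r2c4∈{6}] r2c4's peers cover all but 6, so r2c4=6.
Step 20. [r5c3∈{5}] r5c3 is down to just 5 ⇒ r5c3=5.

Answer: 3 1 6 2 5 4 / 4 5 2 6 3 1 / 5 3 4 1 2 6 / 2 6 1 3 4 5 / 1 2 5 4 6 3 / 6 4 3 5 1 2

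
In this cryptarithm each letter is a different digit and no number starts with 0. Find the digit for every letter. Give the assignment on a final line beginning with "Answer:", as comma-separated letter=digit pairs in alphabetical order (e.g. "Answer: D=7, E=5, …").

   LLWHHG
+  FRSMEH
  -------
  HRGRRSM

Step 1. [col 1: G + H ≡ M (mod 10)] no forcing yet in column 1 (carry-in 0); H=1 is free and consistent — try it, so H=1.
Step 2. [col 1: G + H ≡ M (mod 10)] G=2 is one option consistent with column 1 (G + H ≡ M (mod 10), carry-in 0) — take it, so G=2.
Step 3. [col 1: G + H ≡ M (mod 10)] column 1 reads G+H+carry(0)=M with G=2, H=1; with digits 1,2 already taken and all letters distinct, the only value for M is 3 ⇒ M=3.
Step 4. [col 2: H + E ≡ S (mod 10)] column 2 (H + E ≡ S (mod 10), carry-in 0) doesn't pin E yet; pick E=8 and continue. So E=8.
Step 5. [col 2: H + E ≡ S (mod 10)] in column 2 we have H+E≡S with carry-in 0; given H=1, E=8 and digits 1,2,3,8 already taken and all letters distinct, that pins S to 9, so S=9.
Step 6. [col 3: H + M ≡ R (mod 10)] in column 3 we have H+M≡R with carry-in 0; given H=1, M=3 and digits 1,2,3,8,9 already taken and all letters distinct, that pins R to 4, so R=4.
Step 7. [col 4: W + S ≡ R (mod 10)] from column 4 (S=9, R=4, carry-in 0, digits 1,2,3,4,8,9 already taken and all letters distinct): W must equal 5. So W=5.
Step 8. [col 5: L + R ≡ G (mod 10)] column 5 reads L+R+carry(1)=G with R=4, G=2; with digits 1,2,3,4,5,8,9 already taken and all letters distinct, the only value for L is 7, so L=7.
Step 9. [col 6: L + F ≡ R (mod 10)] in column 6 we have L+F≡R with carry-in 1; given L=7, R=4 and digits 1,2,3,4,5,7,8,9 already taken and all letters distinct, that pins F to 6, so F=6.

Answer: E=8, F=6, G=2, H=1, L=7, M=3, R=4, S=9, W=5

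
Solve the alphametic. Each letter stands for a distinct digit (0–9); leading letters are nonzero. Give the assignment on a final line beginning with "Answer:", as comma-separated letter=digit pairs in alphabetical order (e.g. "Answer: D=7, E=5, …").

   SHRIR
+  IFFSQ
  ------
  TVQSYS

Step 1. [col 1: R + Q ≡ S (mod 10)] column 1 (R + Q ≡ S (mod 10), carry-in 0) doesn't pin Q yet; pick Q=9 and continue ⇒ Q=9.
Step 2. [col 1: R + Q ≡ S (mod 10)] S=5 is one option consistent with column 1 (R + Q ≡ S (mod 10), carry-in 0) — take it, so S=5.
Step 3. [col 1: R + Q ≡ S (mod 10)] in column 1 we have R+Q≡S with carry-in 0; given Q=9, S=5 and digits 5,9 already taken and all letters distinct, that pins R to 6, so R=6.
Step 4. [col 2: I + S ≡ Y (mod 10)] I=7 is one option consistent with column 2 (I + S ≡ Y (mod 10), carry-in 1) — take it ⇒ I=7.
Step 5. [T] the sum has 6 digits but both addends have 5; that extra leading digit T is the final carry, namely 1 ⇒ T=1.
Step 6. [col 2: I + S ≡ Y (mod 10)] from column 2 (I=7, S=5, carry-in 1, digits 1,5,6,7,9 already taken and all letters distinct): Y must equal 3 ⇒ Y=3.
Step 7. [col 3: R + F ≡ S (mod 10)] from column 3 (R=6, S=5, carry-in 1, digits 1,3,5,6,7,9 already taken and all letters distinct): F must equal 8. So F=8.
Step 8. [col 4: H + F ≡ Q (mod 10)] column 4 reads H+F+carry(1)=Q with F=8, Q=9; with digits 1,3,5,6,7,8,9 already taken and all letters distinct, the only value for H is 0, so H=0.
Step 9. [col 5: S + I ≡ V (mod 10)] in column 5 we have S+I≡V with carry-in 0; given S=5, I=7 and digits 0,1,3,5,6,7,8,9 already taken and all letters distinct, that pins V to 2. So V=2.

Answer: F=8, H=0, I=7, Q=9, R=6, S=5, T=1, V=2, Y=3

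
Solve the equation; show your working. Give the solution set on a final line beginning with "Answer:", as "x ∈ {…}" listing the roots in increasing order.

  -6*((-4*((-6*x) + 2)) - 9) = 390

Step 1. [-6*((-4*((-6*x) + 2)) - 9) = 390] divide by the outer -6. So div: (-4*((-6*x) + 2)) - 9 = -65.
Step 2. [(-4*((-6*x) + 2)) - 9 = -65] 9 comes off first (add 9), so sub: -4*((-6*x) + 2) = -56.
Step 3. [-4*((-6*x) + 2) = -56] leading coefficient -4: divide by -4, so div: (-6*x) + 2 = 14.
Step 4. [(-6*x) + 2 = 14] 2 comes off first (subtract 2). So sub: -6*x = 12.
Step 5. [-6*x = 12] LHS = -6·(…); ÷-6 both sides. So div: x = -2.

Answer: x ∈ {-2}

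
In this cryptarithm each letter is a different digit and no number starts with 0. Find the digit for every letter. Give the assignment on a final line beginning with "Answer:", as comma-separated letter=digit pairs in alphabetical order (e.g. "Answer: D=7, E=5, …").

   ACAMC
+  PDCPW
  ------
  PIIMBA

Step 1. [P] the sum has 6 digits but both addends have 5; that extra leading digit P is the final carry, namely 1. So P=1.
Step 2. [col 1: C + W ≡ A (mod 10)] column 1 (C + W ≡ A (mod 10), carry-in 0) doesn't pin A yet; pick A=8 and continue ⇒ A=8.
Step 3. [col 1: C + W ≡ A (mod 10)] several values work for W in column 1 (C + W ≡ A (mod 10), carry-in 0); try W=2 ⇒ W=2.
Step 4. [col 1: C + W ≡ A (mod 10)] column 1 reads C+W+carry(0)=A with W=2, A=8; with digits 1,2,8 already taken and all letters distinct, the only value for C is 6 ⇒ C=6.
Step 5. [col 2: M + P ≡ B (mod 10)] no forcing yet in column 2 (carry-in 0); M=4 is free and consistent — try it, so M=4.
Step 6. [col 2: M + P ≡ B (mod 10)] from column 2 (M=4, P=1, carry-in 0, digits 1,2,4,6,8 already taken and all letters distinct): B must equal 5 ⇒ B=5.
Step 7. [col 4: C + D ≡ I (mod 10)] no forcing yet in column 4 (carry-in 1); D=3 is free and consistent — try it. So D=3.
Step 8. [col 4: C + D ≡ I (mod 10)] in column 4 we have C+D≡I with carry-in 1; given C=6, D=3 and digits 1,2,3,4,5,6,8 already taken and all letters distinct, that pins I to 0, so I=0.

Answer: A=8, B=5, C=6, D=3, I=0, M=4, P=1, W=2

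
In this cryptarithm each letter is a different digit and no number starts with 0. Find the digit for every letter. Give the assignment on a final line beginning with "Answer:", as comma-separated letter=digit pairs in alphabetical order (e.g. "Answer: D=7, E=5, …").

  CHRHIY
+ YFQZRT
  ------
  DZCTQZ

Step 1. [col 1: Y + T ≡ Z (mod 10)] Y=1 is one option consistent with column 1 (Y + T ≡ Z (mod 10), carry-in 0) — take it ⇒ Y=1.
Step 2. [col 1: Y + T ≡ Z (mod 10)] several values work for T in column 1 (Y + T ≡ Z (mod 10), carry-in 0); try T=2 ⇒ T=2.
Step 3. [col 1: Y + T ≡ Z (mod 10)] column 1: given Y=1, T=2, carry-in 0, and digits 1,2 already taken and all letters distinct, Y+T≡Z (mod 10) forces Z=3 ⇒ Z=3.
Step 4. [col 2: I + R ≡ Q (mod 10)] several values work for Q in column 2 (I + R ≡ Q (mod 10), carry-in 0); try Q=0, so Q=0.
Step 5. [col 2: I + R ≡ Q (mod 10)] several values work for R in column 2 (I + R ≡ Q (mod 10), carry-in 0); try R=6, so R=6.
Step 6. [col 2: I + R ≡ Q (mod 10)] from column 2 (R=6, Q=0, carry-in 0, digits 0,1,2,3,6 already taken and all letters distinct): I must equal 4. So I=4.
Step 7. [col 3: H + Z ≡ T (mod 10)] from column 3 (Z=3, T=2, carry-in 1, digits 0,1,2,3,4,6 already taken and all letters distinct): H must equal 8 ⇒ H=8.
Step 8. [col 4: R + Q ≡ C (mod 10)] from column 4 (R=6, Q=0, carry-in 1, digits 0,1,2,3,4,6,8 already taken and all letters distinct): C must equal 7. So C=7.
Step 9. [col 5: H + F ≡ Z (mod 10)] column 5 reads H+F+carry(0)=Z with H=8, Z=3; with digits 0,1,2,3,4,6,7,8 already taken and all letters distinct, the only value for F is 5 ⇒ F=5.
Step 10. [col 6: C + Y ≡ D (mod 10)] column 6 reads C+Y+carry(1)=D with C=7, Y=1; with digits 0,1,2,3,4,5,6,7,8 already taken and all letters distinct, the only value for D is 9 ⇒ D=9.

Answer: C=7, D=9, F=5, H=8, I=4, Q=0, R=6, T=2, Y=1, Z=3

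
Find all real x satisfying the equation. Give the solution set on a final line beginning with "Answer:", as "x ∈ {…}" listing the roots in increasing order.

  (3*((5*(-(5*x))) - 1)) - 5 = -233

Step 1. [(3*((5*(-(5*x))) - 1)) - 5 = -233] -5 is outermost — add 5 both sides ⇒ sub: 3*((5*(-(5*x))) - 1) = -228.
Step 2. [3*((5*(-(5*x))) - 1) = -228] 3 out front; divide by 3. So div: (5*(-(5*x))) - 1 = -76.
Step 3. [(5*(-(5*x))) - 1 = -76] the outer -1 inverts by adding 1. So sub: 5*(-(5*x)) = -75.
Step 4. [5*(-(5*x)) = -75] divide by the outer 5, so div: -(5*x) = -15.
Step 5. [-(5*x) = -15] flip signs both sides. So neg: 5*x = 15.
Step 6. [5*x = 15] 5 out front; divide by 5. So div: x = 3.

Answer: x ∈ {3}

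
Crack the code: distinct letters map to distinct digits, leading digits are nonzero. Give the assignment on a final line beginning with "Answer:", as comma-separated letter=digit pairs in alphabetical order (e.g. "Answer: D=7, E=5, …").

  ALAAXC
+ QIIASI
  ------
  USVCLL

Step 1. [col 1: C + I ≡ L (mod 10)] no forcing yet in column 1 (carry-in 0); C=7 is free and consistent — try it ⇒ C=7.
Step 2. [col 1: C + I ≡ L (mod 10)] no forcing yet in column 1 (carry-in 0); L=0 is free and consistent — try it, so L=0.
Step 3. [col 1: C + I ≡ L (mod 10)] from column 1 (C=7, L=0, carry-in 0, digits 0,7 already taken and all letters distinct): I must equal 3, so I=3.
Step 4. [col 2: X + S ≡ L (mod 10)] column 2 (X + S ≡ L (mod 10), carry-in 1) doesn't pin X yet; pick X=5 and continue, so X=5.
Step 5. [col 2: X + S ≡ L (mod 10)] in column 2 we have X+S≡L with carry-in 1; given X=5, L=0 and digits 0,3,5,7 already taken and all letters distinct, that pins S to 4 ⇒ S=4.
Step 6. [col 3: A + A ≡ C (mod 10)] from column 3 (C=7, carry-in 1, digits 0,3,4,5,7 already taken and all letters distinct): A must equal 8, so A=8.
Step 7. [col 4: A + I ≡ V (mod 10)] column 4: given A=8, I=3, carry-in 1, and digits 0,3,4,5,7,8 already taken and all letters distinct, A+I≡V (mod 10) forces V=2 ⇒ V=2.
Step 8. [col 6: A + Q ≡ U (mod 10)] in column 6 we have A+Q≡U with carry-in 0; given A=8 and digits 0,2,3,4,5,7,8 already taken and all letters distinct, that pins Q to 1. So Q=1.
Step 9. [col 6: A + Q ≡ U (mod 10)] column 6 reads A+Q+carry(0)=U with A=8, Q=1; with digits 0,1,2,3,4,5,7,8 already taken and all letters distinct, the only value for U is 9, so U=9.

Answer: A=8, C=7, I=3, L=0, Q=1, S=4, U=9, V=2, X=5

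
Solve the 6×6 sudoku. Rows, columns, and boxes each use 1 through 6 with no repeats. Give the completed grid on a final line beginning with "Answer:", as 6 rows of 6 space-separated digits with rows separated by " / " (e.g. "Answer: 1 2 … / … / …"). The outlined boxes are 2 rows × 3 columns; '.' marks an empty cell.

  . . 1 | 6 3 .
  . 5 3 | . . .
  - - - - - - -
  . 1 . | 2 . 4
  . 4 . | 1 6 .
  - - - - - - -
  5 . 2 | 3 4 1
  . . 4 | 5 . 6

Step 1. [r2c6∈{2}] r2c6 has the single candidate 2, so r2c6=2.
Step 2. [r3c1∈{3,6}] in row 3, 3 fits only at r3c1. So r3c1=3.
Step 3. [r1c1∈{2,4}] in row 1, 4 fits only at r1c1. So r1c1=4.
Step 4. [r3c5∈{5}] r3c5 has the single candidate 5 ⇒ r3c5=5.
Step 5. [r3c3∈{6}] nothing but 6 survives at r3c3 ⇒ r3c3=6.
Step 6. [r2c1∈{6}] nothing but 6 survives at r2c1, so r2c1=6.
Step 7. [r6c2∈{3}] r6c2 is down to just 3. So r6c2=3.
Step 8. [r1c6∈{5}] only 5 remains possible at r1c6, so r1c6=5.
Step 9. [r2c4∈{4}] nothing but 4 survives at r2c4 ⇒ r2c4=4.
Step 10. [r4c6∈{3}] r4c6 has the single candidate 3 ⇒ r4c6=3.
Step 11. [r1c2∈{2}] r1c2 is down to just 2. So r1c2=2.
Step 12. [r5c2∈{6}] nothing but 6 survives at r5c2, so r5c2=6.
Step 13. [r4c1∈{2}] r4c1 is down to just 2 ⇒ r4c1=2.
Step 14. [r6c5∈{2}] nothing but 2 survives at r6c5 ⇒ r6c5=2.
Step 15. [r4c3∈{5}] only 5 remains possible at r4c3, so r4c3=5.
Step 16. [r2c5∈{1}] r2c5's peers cover all but 1 ⇒ r2c5=1.
Step 17. [r6c1∈{1}] r6c1 is down to just 1, so r6c1=1.

Answer: 4 2 1 6 3 5 / 6 5 3 4 1 2 / 3 1 6 2 5 4 / 2 4 5 1 6 3 / 5 6 2 3 4 1 / 1 3 4 5 2 6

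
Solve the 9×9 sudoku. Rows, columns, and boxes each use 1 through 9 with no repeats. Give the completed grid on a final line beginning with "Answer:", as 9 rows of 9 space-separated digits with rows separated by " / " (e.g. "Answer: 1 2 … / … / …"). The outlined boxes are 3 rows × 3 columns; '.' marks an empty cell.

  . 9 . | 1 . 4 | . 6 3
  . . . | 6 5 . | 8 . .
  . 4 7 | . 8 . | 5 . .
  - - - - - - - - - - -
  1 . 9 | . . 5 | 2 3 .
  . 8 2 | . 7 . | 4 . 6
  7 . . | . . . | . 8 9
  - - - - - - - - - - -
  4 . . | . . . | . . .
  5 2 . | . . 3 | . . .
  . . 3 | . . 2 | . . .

Step 1. [r7c6∈{1,6,7,8,9}] col 6 places 8 nowhere but r7c6, so r7c6=8.
Step 2. [r6c5∈{1,2,3,4,6}] r6c5 is the only open cell in col 5 admitting 3 ⇒ r6c5=3.
Step 3. [r9c1∈{6,8,9}] r9c1 is the only open cell in col 1 admitting 9, so r9c1=9.
Step 4. [r9c9∈{1,4,5,7,8}] in row 9, 8 fits only at r9c9 ⇒ r9c9=8.
Step 5. [r7c9∈{1,2,5,7}] in col 9, 5 fits only at r7c9, so r7c9=5.
Step 6. [r4c2∈{6}] r4c2's peers cover all but 6 ⇒ r4c2=6.
Step 7. [r7c8∈{1,2,7,9}] r7c8 is the only open cell in row 7 admitting 2, so r7c8=2.
Step 8. [r1c7∈{7}] nothing but 7 survives at r1c7. So r1c7=7.
Step 9. [r2c3∈{1}] r2c3 is down to just 1. So r2c3=1.
Step 10. [r6c7∈{1}] nothing but 1 survives at r6c7. So r6c7=1.
Step 11. [r3c6∈{9}] r3c6's peers cover all but 9, so r3c6=9.
Step 12. [r4c5∈{4}] nothing but 4 survives at r4c5. So r4c5=4.
Step 13. [r7c3∈{6}] nothing but 6 survives at r7c3. So r7c3=6.
Step 14. [r3c8∈{1}] r3c8 has the single candidate 1, so r3c8=1.
Step 15. [r3c9∈{2}] r3c9 is down to just 2 ⇒ r3c9=2.
Step 16. [r8c9∈{1,4,7}] 1 has one home in col 9: r8c9, so r8c9=1.
Step 17. [r9c7∈{6}] r9c7's peers cover all but 6 ⇒ r9c7=6.
Step 18. [r8c7∈{9}] r8c7's peers cover all but 9 ⇒ r8c7=9.
Step 19. [r2c2∈{3}] only 3 remains possible at r2c2 ⇒ r2c2=3.
Step 20. [r1c1∈{2,8}] across col 1, 8 lands solely at r1c1, so r1c1=8.
Step 21. [r9c5∈{1}] nothing but 1 survives at r9c5 ⇒ r9c5=1.
Step 22. [r9c2∈{7}] nothing but 7 survives at r9c2, so r9c2=7.
Step 23. [r9c8∈{4}] r9c8 is down to just 4 ⇒ r9c8=4.
Step 24. [r7c4∈{7,9}] r7c4 is the only open cell in row 7 admitting 7, so r7c4=7.
Step 25. [r6c3∈{4,5}] in row 6, 4 fits only at r6c3, so r6c3=4.
Step 26. [r1c5∈{2}] only 2 remains possible at r1c5, so r1c5=2.
Step 27. [r8c5∈{6}] nothing but 6 survives at r8c5 ⇒ r8c5=6.
Step 28. [r2c6∈{7}] nothing but 7 survives at r2c6 ⇒ r2c6=7.
Step 29. [r3c1∈{6}] r3c1's peers cover all but 6, so r3c1=6.
Step 30. [r6c6∈{6}] nothing but 6 survives at r6c6, so r6c6=6.
Step 31. [r5c6∈{1}] r5c6 has the single candidate 1 ⇒ r5c6=1.
Step 32. [r9c4∈{5}] r9c4 is down to just 5. So r9c4=5.
Step 33. [r7c2∈{1}] r7c2 is down to just 1, so r7c2=1.
Step 34. [r8c8∈{7}] nothing but 7 survives at r8c8, so r8c8=7.
Step 35. [r4c9∈{7}] only 7 remains possible at r4c9 ⇒ r4c9=7.
Step 36. [r5c4∈{9}] nothing but 9 survives at r5c4, so r5c4=9.
Step 37. [r4c4∈{8}] r4c4 has the single candidate 8, so r4c4=8.
Step 38. [r8c3∈{8}] only 8 remains possible at r8c3, so r8c3=8.
Step 39. [r2c9∈{4}] only 4 remains possible at r2c9, so r2c9=4.
Step 40. [r5c8∈{5}] r5c8's peers cover all but 5. So r5c8=5.
Step 41. [r8c4∈{4}] nothing but 4 survives at r8c4 ⇒ r8c4=4.
Step 42. [r7c5∈{9}] r7c5 is down to just 9, so r7c5=9.
Step 43. [r1c3∈{5}] r1c3 is down to just 5, so r1c3=5.
Step 44. [r3c4∈{3}] nothing but 3 survives at r3c4, so r3c4=3.
Step 45. [r2c8∈{9}] r2c8 is down to just 9. So r2c8=9.
Step 46. [r2c1∈{2}] r2c1 has the single candidate 2 ⇒ r2c1=2.
Step 47. [r7c7∈{3}] nothing but 3 survives at r7c7. So r7c7=3.
Step 48. [r6c2∈{5}] nothing but 5 survives at r6c2 ⇒ r6c2=5.
Step 49. [r5c1∈{3}] nothing but 3 survives at r5c1, so r5c1=3.
Step 50. [r6c4∈{2}] r6c4 has the single candidate 2, so r6c4=2.

Answer: 8 9 5 1 2 4 7 6 3 / 2 3 1 6 5 7 8 9 4 / 6 4 7 3 8 9 5 1 2 / 1 6 9 8 4 5 2 3 7 / 3 8 2 9 7 1 4 5 6 / 7 5 4 2 3 6 1 8 9 / 4 1 6 7 9 8 3 2 5 / 5 2 8 4 6 3 9 7 1 / 9 7 3 5 1 2 6 4 8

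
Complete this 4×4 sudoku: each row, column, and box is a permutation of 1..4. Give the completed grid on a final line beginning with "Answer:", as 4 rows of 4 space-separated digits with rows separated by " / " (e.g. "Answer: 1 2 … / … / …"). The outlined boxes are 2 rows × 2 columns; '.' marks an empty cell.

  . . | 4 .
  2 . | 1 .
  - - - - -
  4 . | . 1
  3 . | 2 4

Step 1. [r2c4∈{3}] r2c4 has the single candidate 3 ⇒ r2c4=3.
Step 2. [r1c1∈{1}] r1c1's peers cover all but 1. So r1c1=1.
Step 3. [r3c2∈{2}] nothing but 2 survives at r3c2, so r3c2=2.
Step 4. [r3c3∈{3}] nothing but 3 survives at r3c3 ⇒ r3c3=3.
Step 5. [r1c4∈{2}] r1c4's peers cover all but 2 ⇒ r1c4=2.
Step 6. [r1c2∈{3}] r1c2 is down to just 3 ⇒ r1c2=3.
Step 7. [r2c2∈{4}] only 4 remains possible at r2c2. So r2c2=4.
Step 8. [r4c2∈{1}] r4c2 is down to just 1 ⇒ r4c2=1.

Answer: 1 3 4 2 / 2 4 1 3 / 4 2 3 1 / 3 1 2 4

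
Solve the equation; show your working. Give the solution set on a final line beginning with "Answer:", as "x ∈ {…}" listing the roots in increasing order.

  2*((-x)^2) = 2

Step 1. [2*((-x)^2) = 2] LHS = 2·(…); ÷2 both sides, so div: (-x)^2 = 1.
Step 2. [(-x)^2 = 1] LHS squared, RHS 1 ≥ 0: apply √ (±). So sqrt: -x = 1 or -1.
Step 3. [-x = 1 or -1] flip signs both sides ⇒ neg: x = -1 or 1.

Answer: x ∈ {-1, 1}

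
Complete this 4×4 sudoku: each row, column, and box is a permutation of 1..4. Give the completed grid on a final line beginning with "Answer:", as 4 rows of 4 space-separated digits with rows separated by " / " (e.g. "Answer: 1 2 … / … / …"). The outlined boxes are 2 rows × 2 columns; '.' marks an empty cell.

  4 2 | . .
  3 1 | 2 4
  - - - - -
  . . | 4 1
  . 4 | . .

Step 1. [r4c3∈{3}] r4c3 is down to just 3. So r4c3=3.
Step 2. [r4c4∈{2}] only 2 remains possible at r4c4. So r4c4=2.
Step 3. [r3c2∈{3}] nothing but 3 survives at r3c2. So r3c2=3.
Step 4. [r1c4∈{3}] only 3 remains possible at r1c4, so r1c4=3.
Step 5. [r1c3∈{1}] nothing but 1 survives at r1c3 ⇒ r1c3=1.
Step 6. [r3c1∈{2}] r3c1's peers cover all but 2 ⇒ r3c1=2.
Step 7. [r4c1∈{1}] r4c1 has the single candidate 1, so r4c1=1.

Answer: 4 2 1 3 / 3 1 2 4 / 2 3 4 1 / 1 4 3 2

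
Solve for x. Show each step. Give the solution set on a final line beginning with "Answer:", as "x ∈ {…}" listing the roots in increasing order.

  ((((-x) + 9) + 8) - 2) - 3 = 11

Step 1. [((((-x) + 9) + 8) - 2) - 3 = 11] the outer -3 inverts by adding 3 ⇒ sub: (((-x) + 9) + 8) - 2 = 14.
Step 2. [(((-x) + 9) + 8) - 2 = 14] peel the -2: add 2 from each side ⇒ sub: ((-x) + 9) + 8 = 16.
Step 3. [((-x) + 9) + 8 = 16] the outer +8 inverts by subtracting 8. So sub: (-x) + 9 = 8.
Step 4. [(-x) + 9 = 8] 9 comes off first (subtract 9) ⇒ sub: -x = -1.
Step 5. [-x = -1] flip signs both sides. So neg: x = 1.

Answer: x ∈ {1}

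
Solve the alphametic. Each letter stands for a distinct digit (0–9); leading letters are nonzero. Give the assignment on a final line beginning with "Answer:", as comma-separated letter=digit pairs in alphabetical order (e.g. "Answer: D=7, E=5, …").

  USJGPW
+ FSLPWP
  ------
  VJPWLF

Step 1. [col 1: W + P ≡ F (mod 10)] no forcing yet in column 1 (carry-in 0); P=6 is free and consistent — try it. So P=6.
Step 2. [col 1: W + P ≡ F (mod 10)] W=7 is one option consistent with column 1 (W + P ≡ F (mod 10), carry-in 0) — take it ⇒ W=7.
Step 3. [col 1: W + P ≡ F (mod 10)] column 1 reads W+P+carry(0)=F with W=7, P=6; with digits 6,7 already taken and all letters distinct, the only value for F is 3, so F=3.
Step 4. [col 2: P + W ≡ L (mod 10)] column 2: given P=6, W=7, carry-in 1, and digits 3,6,7 already taken and all letters distinct, P+W≡L (mod 10) forces L=4. So L=4.
Step 5. [col 3: G + P ≡ W (mod 10)] column 3: given P=6, W=7, carry-in 1, and digits 3,4,6,7 already taken and all letters distinct, G+P≡W (mod 10) forces G=0. So G=0.
Step 6. [col 4: J + L ≡ P (mod 10)] from column 4 (L=4, P=6, carry-in 0, digits 0,3,4,6,7 already taken and all letters distinct): J must equal 2 ⇒ J=2.
Step 7. [col 5: S + S ≡ J (mod 10)] from column 5 (J=2, carry-in 0, digits 0,2,3,4,6,7 already taken and all letters distinct): S must equal 1. So S=1.
Step 8. [col 6: U + F ≡ V (mod 10)] column 6 reads U+F+carry(0)=V with F=3; with digits 0,1,2,3,4,6,7 already taken and all letters distinct, the only value for V is 8 ⇒ V=8.
Step 9. [col 6: U + F ≡ V (mod 10)] from column 6 (F=3, V=8, carry-in 0, digits 0,1,2,3,4,6,7,8 already taken and all letters distinct): U must equal 5. So U=5.

Answer: F=3, G=0, J=2, L=4, P=6, S=1, U=5, V=8, W=7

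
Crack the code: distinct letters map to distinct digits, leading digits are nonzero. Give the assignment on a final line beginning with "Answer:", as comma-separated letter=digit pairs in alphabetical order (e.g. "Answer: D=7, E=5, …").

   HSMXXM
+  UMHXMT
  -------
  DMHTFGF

Step 1. [col 1: M + T ≡ F (mod 10)] several values work for F in column 1 (M + T ≡ F (mod 10), carry-in 0); try F=7, so F=7.
Step 2. [D] the sum has 7 digits but both addends have 6; that extra leading digit D is the final carry, namely 1. So D=1.
Step 3. [col 1: M + T ≡ F (mod 10)] column 1 (M + T ≡ F (mod 10), carry-in 0) doesn't pin M yet; pick M=5 and continue ⇒ M=5.
Step 4. [col 1: M + T ≡ F (mod 10)] from column 1 (M=5, F=7, carry-in 0, digits 1,5,7 already taken and all letters distinct): T must equal 2. So T=2.
Step 5. [col 2: X + M ≡ G (mod 10)] column 2 (X + M ≡ G (mod 10), carry-in 0) doesn't pin X yet; pick X=8 and continue ⇒ X=8.
Step 6. [col 2: X + M ≡ G (mod 10)] in column 2 we have X+M≡G with carry-in 0; given X=8, M=5 and digits 1,2,5,7,8 already taken and all letters distinct, that pins G to 3 ⇒ G=3.
Step 7. [col 4: M + H ≡ T (mod 10)] column 4: given M=5, T=2, carry-in 1, and digits 1,2,3,5,7,8 already taken and all letters distinct, M+H≡T (mod 10) forces H=6 ⇒ H=6.
Step 8. [col 5: S + M ≡ H (mod 10)] column 5: given M=5, H=6, carry-in 1, and digits 1,2,3,5,6,7,8 already taken and all letters distinct, S+M≡H (mod 10) forces S=0, so S=0.
Step 9. [col 6: H + U ≡ M (mod 10)] from column 6 (H=6, M=5, carry-in 0, digits 0,1,2,3,5,6,7,8 already taken and all letters distinct): U must equal 9, so U=9.

Answer: D=1, F=7, G=3, H=6, M=5, S=0, T=2, U=9, X=8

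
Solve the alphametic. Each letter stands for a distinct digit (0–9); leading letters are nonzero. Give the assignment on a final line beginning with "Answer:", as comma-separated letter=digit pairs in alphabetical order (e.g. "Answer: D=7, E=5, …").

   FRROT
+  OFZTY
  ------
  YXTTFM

Step 1. [col 1: T + Y ≡ M (mod 10)] Y=1 is one option consistent with column 1 (T + Y ≡ M (mod 10), carry-in 0) — take it ⇒ Y=1.
Step 2. [col 1: T + Y ≡ M (mod 10)] several values work for M in column 1 (T + Y ≡ M (mod 10), carry-in 0); try M=9 ⇒ M=9.
Step 3. [col 1: T + Y ≡ M (mod 10)] in column 1 we have T+Y≡M with carry-in 0; given Y=1, M=9 and digits 1,9 already taken and all letters distinct, that pins T to 8. So T=8.
Step 4. [col 2: O + T ≡ F (mod 10)] column 2 (O + T ≡ F (mod 10), carry-in 0) doesn't pin F yet; pick F=5 and continue ⇒ F=5.
Step 5. [col 2: O + T ≡ F (mod 10)] column 2 reads O+T+carry(0)=F with T=8, F=5; with digits 1,5,8,9 already taken and all letters distinct, the only value for O is 7 ⇒ O=7.
Step 6. [col 3: R + Z ≡ T (mod 10)] no forcing yet in column 3 (carry-in 1); R=3 is free and consistent — try it. So R=3.
Step 7. [col 3: R + Z ≡ T (mod 10)] column 3 reads R+Z+carry(1)=T with R=3, T=8; with digits 1,3,5,7,8,9 already taken and all letters distinct, the only value for Z is 4 ⇒ Z=4.
Step 8. [col 5: F + O ≡ X (mod 10)] column 5: given F=5, O=7, carry-in 0, and digits 1,3,4,5,7,8,9 already taken and all letters distinct, F+O≡X (mod 10) forces X=2. So X=2.

Answer: F=5, M=9, O=7, R=3, T=8, X=2, Y=1, Z=4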